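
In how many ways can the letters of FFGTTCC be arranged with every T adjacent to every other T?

180

Treat the 2 copies of T as a single block. The multiset to arrange is then {TT, C, C, F, F, G}, 6 items in all.
That gives (6)!/(2!·2!) = 180 arrangements.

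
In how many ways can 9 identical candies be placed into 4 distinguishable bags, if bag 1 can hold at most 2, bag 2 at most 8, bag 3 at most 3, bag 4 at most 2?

35

Without the upper bounds there are C(12,3) = 220 ways to split 9 among 4 bags.
Subtract solutions that violate a single cap (substitute x_i' = x_i − (cap_i+1)): x_1 ≥ 3 gives C(9,3) = 84; x_2 ≥ 9 gives C(3,3) = 1; x_3 ≥ 4 gives C(8,3) = 56; x_4 ≥ 3 gives C(9,3) = 84. Together 225.
Add back pairs where two caps are both exceeded: 0 + 10 + 20 + 0 + 0 + 10 = 40.
By inclusion–exclusion the count is 220 − 225 + 40 = 35.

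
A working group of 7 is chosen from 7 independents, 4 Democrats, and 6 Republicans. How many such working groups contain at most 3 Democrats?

19162

Split by how many Democrats are chosen (0 through 3).
Sum: C(4,0)·C(13,7) + C(4,1)·C(13,6) + C(4,2)·C(13,5) + C(4,3)·C(13,4) = 1716 + 6864 + 7722 + 2860 = 19162.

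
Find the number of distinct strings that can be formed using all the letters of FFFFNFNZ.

FFFFNFNZ has 8 letters with F appearing 5 times and N appearing twice.
The number of distinct arrangements is 8!/(5!·2!) = 40320/240 = 168.

168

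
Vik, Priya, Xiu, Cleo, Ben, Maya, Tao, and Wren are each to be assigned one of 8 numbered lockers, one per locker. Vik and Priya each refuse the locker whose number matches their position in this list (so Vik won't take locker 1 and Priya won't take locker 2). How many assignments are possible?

Let Aᵢ (for i ∈ {1, 2}) be the placements that put person i in their forbidden locker. Any j of these fix j positions, leaving (8−j)! ways to fill the rest, and there are C(2,j) ways to pick which j.
By inclusion–exclusion, the number of valid placements is Σ_{j=0}^{2} (−1)^j C(2,j)·(8−j)!.
Computing: 40320 − 10080 + 720 = 30960.

30960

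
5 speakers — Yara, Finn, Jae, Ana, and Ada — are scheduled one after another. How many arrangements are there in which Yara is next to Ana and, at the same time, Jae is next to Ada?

24

Treat {Yara,Ana} as one block (2 orders) and {Jae,Ada} as another (2 orders).
That leaves 3 units to arrange: 2 × 2 × 3! = 4 × 6 = 24.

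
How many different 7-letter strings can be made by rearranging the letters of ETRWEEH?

ETRWEEH has 7 letters with E appearing 3 times.
So there are 7! / (3!) = 840 distinguishable arrangements.

840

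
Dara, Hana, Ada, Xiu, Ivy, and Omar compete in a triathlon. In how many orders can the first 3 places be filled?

There are 6 choices for 1st place, 5 for 2nd, and 4 for 3rd.
That gives 6 × 5 × 4 = 120.

120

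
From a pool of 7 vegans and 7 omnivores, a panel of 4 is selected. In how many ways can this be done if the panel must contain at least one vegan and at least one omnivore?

Unrestricted: C(14,4) = 1001 ways to pick any 4 of the 14.
Selections missing a whole group: no vegans → C(7,4) = 35; no omnivores → C(7,4) = 35.
Both groups omitted at once is impossible, so 1001 − 70 = 931.

931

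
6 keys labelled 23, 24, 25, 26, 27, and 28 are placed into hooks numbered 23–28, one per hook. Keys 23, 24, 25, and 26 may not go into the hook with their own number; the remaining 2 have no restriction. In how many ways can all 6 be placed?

362

Let Aᵢ (for 23 ≤ i ≤ 26) be the placements that put key i in its forbidden hook. Any j of these fix j positions, leaving (6−j)! ways to fill the rest, and there are C(4,j) ways to pick which j.
By inclusion–exclusion, the number of valid placements is Σ_{j=0}^{4} (−1)^j C(4,j)·(6−j)!.
Computing: 720 − 480 + 144 − 24 + 2 = 362.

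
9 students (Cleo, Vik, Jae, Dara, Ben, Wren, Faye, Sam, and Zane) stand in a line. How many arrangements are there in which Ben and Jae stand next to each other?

80640

Glue Ben and Jae into one block (2 internal orders), leaving 8 units to arrange in a row.
So the count is 2·(8)! = 80640.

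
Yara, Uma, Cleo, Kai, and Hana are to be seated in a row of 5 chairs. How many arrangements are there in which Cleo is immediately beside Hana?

48

Place the 3 others and the Cleo-Hana pair as 4 objects in a line; the pair has 2 internal arrangements.
So the count is 2·(4)! = 48.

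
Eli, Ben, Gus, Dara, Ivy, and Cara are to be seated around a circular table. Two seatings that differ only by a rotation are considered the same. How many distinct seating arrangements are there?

Seat Eli anywhere (absorbing the rotational symmetry), then permute the other 5: (5)! = 120.

120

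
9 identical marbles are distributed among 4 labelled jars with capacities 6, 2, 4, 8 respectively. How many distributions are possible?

94

Ignoring the caps, the number of non-negative solutions to x_1+…+x_4 = 9 is C(12,3) = 220.
Subtract solutions that violate a single cap (substitute x_i' = x_i − (cap_i+1)): x_1 ≥ 7 gives C(5,3) = 10; x_2 ≥ 3 gives C(9,3) = 84; x_3 ≥ 5 gives C(7,3) = 35; x_4 ≥ 9 gives C(3,3) = 1. Together 130.
Add back pairs where two caps are both exceeded: 0 + 0 + 0 + 4 + 0 + 0 = 4.
By inclusion–exclusion the count is 220 − 130 + 4 = 94.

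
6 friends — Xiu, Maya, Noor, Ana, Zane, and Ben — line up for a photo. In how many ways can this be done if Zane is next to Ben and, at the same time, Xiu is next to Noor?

96

Treat {Zane,Ben} as one block (2 orders) and {Xiu,Noor} as another (2 orders).
That leaves 4 units to arrange: 2 × 2 × 4! = 4 × 24 = 96.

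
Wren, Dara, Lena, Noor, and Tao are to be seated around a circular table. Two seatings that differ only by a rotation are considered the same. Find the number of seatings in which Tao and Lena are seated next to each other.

12

Glue Tao and Lena into a block (2 internal orders). Seating 4 units around a circle gives (3)! arrangements.
So 2 × (3)! = 2 × 6 = 12.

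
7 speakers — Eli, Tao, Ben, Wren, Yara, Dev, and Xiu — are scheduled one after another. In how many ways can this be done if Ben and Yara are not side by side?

3600

There are 7! = 5040 arrangements in all. If Ben and Yara are adjacent, merging them into one block gives 2·(6)! = 1440 arrangements.
Complementary counting: 5040 − 1440 = 3600.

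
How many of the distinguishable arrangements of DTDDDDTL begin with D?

105

With the first slot taken by D, it remains to arrange the other 7 letters (TDDDDTL).
Those 7 letters have D appearing 4 times and T appearing twice, giving (7)!/(4!·2!) = 105.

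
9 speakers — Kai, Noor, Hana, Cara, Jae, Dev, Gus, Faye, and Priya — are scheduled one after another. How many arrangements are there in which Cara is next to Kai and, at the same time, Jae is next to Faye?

20160

Treat {Cara,Kai} as one block (2 orders) and {Jae,Faye} as another (2 orders).
That leaves 7 units to arrange: 2 × 2 × 7! = 4 × 5040 = 20160.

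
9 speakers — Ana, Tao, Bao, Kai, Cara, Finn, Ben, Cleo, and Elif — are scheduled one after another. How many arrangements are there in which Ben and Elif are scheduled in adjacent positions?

Place the 7 others and the Ben-Elif pair as 8 objects in a line; the pair has 2 internal arrangements.
So the count is 2·(8)! = 80640.

80640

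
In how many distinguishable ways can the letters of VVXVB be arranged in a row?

20

Letter multiplicities in VVXVB: B×1, V×3, X×1.
Dividing 5! = 120 by 3! = 6 for the repeated letters gives 20.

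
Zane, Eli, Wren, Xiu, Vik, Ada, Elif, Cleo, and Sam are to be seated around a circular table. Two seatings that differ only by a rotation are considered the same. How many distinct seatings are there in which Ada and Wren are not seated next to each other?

Without the restriction there are (8)! = 40320 seatings.
Those with Ada next to Wren: fuse the pair into one unit and seat 8 units around a circle — 2·(7)! = 10080.
Subtracting, 40320 − 10080 = 30240.

30240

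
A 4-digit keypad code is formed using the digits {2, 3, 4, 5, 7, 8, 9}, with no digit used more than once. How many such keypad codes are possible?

840

With no repetition, fill the 4 digits in order: 7 choices, then 6, down to 4.
That product is 7 × 6 × 5 × 4 = 840.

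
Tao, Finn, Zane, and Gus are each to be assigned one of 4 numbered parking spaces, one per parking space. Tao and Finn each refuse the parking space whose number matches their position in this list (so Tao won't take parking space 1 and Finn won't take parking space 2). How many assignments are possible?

14

Let Aᵢ (for i ∈ {1, 2}) be the placements that put person i in their forbidden parking space. Any j of these fix j positions, leaving (4−j)! ways to fill the rest, and there are C(2,j) ways to pick which j.
By inclusion–exclusion, the number of valid placements is Σ_{j=0}^{2} (−1)^j C(2,j)·(4−j)!.
Computing: 24 − 12 + 2 = 14.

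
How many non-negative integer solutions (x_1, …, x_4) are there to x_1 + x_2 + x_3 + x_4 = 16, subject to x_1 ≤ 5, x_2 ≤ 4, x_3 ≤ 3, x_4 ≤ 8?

Without the upper bounds there are C(19,3) = 969 ways to split 16 among 4 variables.
Subtract solutions that violate a single cap (substitute x_i' = x_i − (cap_i+1)): x_1 ≥ 6 gives C(13,3) = 286; x_2 ≥ 5 gives C(14,3) = 364; x_3 ≥ 4 gives C(15,3) = 455; x_4 ≥ 9 gives C(10,3) = 120. Together 1225.
Add back pairs where two caps are both exceeded: 56 + 84 + 4 + 120 + 10 + 20 = 294.
Subtract triples: 4 + 0 + 0 + 0 = 4.
By inclusion–exclusion the count is 969 − 1225 + 294 − 4 = 34.

34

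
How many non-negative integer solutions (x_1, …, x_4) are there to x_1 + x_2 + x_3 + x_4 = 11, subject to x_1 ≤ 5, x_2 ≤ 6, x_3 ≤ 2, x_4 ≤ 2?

Ignoring the caps, the number of non-negative solutions to x_1+…+x_4 = 11 is C(14,3) = 364.
Subtract solutions that violate a single cap (substitute x_i' = x_i − (cap_i+1)): x_1 ≥ 6 gives C(8,3) = 56; x_2 ≥ 7 gives C(7,3) = 35; x_3 ≥ 3 gives C(11,3) = 165; x_4 ≥ 3 gives C(11,3) = 165. Together 421.
Add back pairs where two caps are both exceeded: 0 + 10 + 10 + 4 + 4 + 56 = 84.
By inclusion–exclusion the count is 364 − 421 + 84 = 27.

27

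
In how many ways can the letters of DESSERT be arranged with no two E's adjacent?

Total arrangements of DESSERT: 7!/(2!·2!) = 1260.
If the two E's are adjacent, glue them into one block, leaving 6 items to arrange: (6)!/(2!) = 360 ways.
Subtracting, 1260 − 360 = 900 arrangements keep the E's apart.

900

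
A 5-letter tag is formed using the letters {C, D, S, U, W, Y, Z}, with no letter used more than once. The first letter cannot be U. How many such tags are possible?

2160

The first letter has 7−1 = 6 choices (anything except U).
The remaining 4 letters are filled from the other 6 symbols without repetition: 6 × 5 × 4 × 3 = 360.
Total: 6 × 360 = 2160.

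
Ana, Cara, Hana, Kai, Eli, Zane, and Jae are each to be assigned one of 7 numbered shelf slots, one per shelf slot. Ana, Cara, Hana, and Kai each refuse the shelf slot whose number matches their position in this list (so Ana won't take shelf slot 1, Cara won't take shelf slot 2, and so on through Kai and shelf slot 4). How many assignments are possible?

Let Aᵢ (for 1 ≤ i ≤ 4) be the placements that put person i in their forbidden shelf slot. Any j of these fix j positions, leaving (7−j)! ways to fill the rest, and there are C(4,j) ways to pick which j.
By inclusion–exclusion, the number of valid placements is Σ_{j=0}^{4} (−1)^j C(4,j)·(7−j)!.
Computing: 5040 − 2880 + 720 − 96 + 6 = 2790.

2790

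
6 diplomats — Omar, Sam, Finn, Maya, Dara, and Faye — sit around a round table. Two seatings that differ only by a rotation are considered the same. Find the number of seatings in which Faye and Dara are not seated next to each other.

72

Without the restriction there are (5)! = 120 seatings.
Seatings with Faye beside Dara: treat them as a block with 2 internal orders, giving 2 × (4)! = 48.
Subtracting, 120 − 48 = 72.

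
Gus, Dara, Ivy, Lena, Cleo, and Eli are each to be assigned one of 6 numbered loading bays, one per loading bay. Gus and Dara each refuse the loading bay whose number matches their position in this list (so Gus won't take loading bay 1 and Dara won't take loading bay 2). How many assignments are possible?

Let Aᵢ (for i ∈ {1, 2}) be the placements that put person i in their forbidden loading bay. Any j of these fix j positions, leaving (6−j)! ways to fill the rest, and there are C(2,j) ways to pick which j.
By inclusion–exclusion, the number of valid placements is Σ_{j=0}^{2} (−1)^j C(2,j)·(6−j)!.
Computing: 720 − 240 + 24 = 504.

504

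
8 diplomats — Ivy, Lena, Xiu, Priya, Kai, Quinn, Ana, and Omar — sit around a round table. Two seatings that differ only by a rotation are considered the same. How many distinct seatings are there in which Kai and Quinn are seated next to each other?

1440

Treat {Kai, Quinn} as one unit (2 internal orders) and seat the resulting 7 units around the table: (6)! circular arrangements.
So 2 × (6)! = 2 × 720 = 1440.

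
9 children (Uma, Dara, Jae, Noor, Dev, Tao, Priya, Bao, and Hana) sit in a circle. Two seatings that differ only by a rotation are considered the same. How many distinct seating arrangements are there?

40320

Fix one person's seat to break rotational symmetry; the remaining 8 people can be arranged in (8)! = 40320 ways.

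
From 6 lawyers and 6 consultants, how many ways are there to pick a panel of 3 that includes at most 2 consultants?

200

Split by how many consultants are chosen (0 through 2).
Sum: C(6,0)·C(6,3) + C(6,1)·C(6,2) + C(6,2)·C(6,1) = 20 + 90 + 90 = 200.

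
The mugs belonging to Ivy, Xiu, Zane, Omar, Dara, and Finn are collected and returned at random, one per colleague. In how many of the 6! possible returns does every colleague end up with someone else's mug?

265

Count assignments avoiding every fixed point. For any j of the 6 colleagues fixed to their own mug, the other 6−j can be arranged in (6−j)! ways.
By inclusion–exclusion this is Σ_{j=0}^{6} (−1)^j C(6,j)·(6−j)!.
Computing: 720 − 720 + 360 − 120 + 30 − 6 + 1 = 265.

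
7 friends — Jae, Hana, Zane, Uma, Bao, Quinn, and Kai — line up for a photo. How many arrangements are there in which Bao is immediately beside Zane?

1440

Glue Bao and Zane into one block (2 internal orders), leaving 6 units to arrange in a row.
That gives 2 × 6! = 2 × 720 = 1440.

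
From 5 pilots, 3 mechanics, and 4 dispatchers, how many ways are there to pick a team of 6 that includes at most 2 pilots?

Split by how many pilots are chosen (0 through 2).
Sum: C(5,0)·C(7,6) + C(5,1)·C(7,5) + C(5,2)·C(7,4) = 7 + 105 + 350 = 462.

462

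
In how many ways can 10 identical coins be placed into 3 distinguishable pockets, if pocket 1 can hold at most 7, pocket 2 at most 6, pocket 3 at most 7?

By stars and bars, unrestricted non-negative solutions to x_1+…+x_3 = 10 number C(10+2,2) = 66.
Subtract solutions that violate a single cap (substitute x_i' = x_i − (cap_i+1)): x_1 ≥ 8 gives C(4,2) = 6; x_2 ≥ 7 gives C(5,2) = 10; x_3 ≥ 8 gives C(4,2) = 6. Together 22.
No two caps can be exceeded simultaneously, so the pair terms are all 0.
By inclusion–exclusion the count is 66 − 22 + 0 = 44.

44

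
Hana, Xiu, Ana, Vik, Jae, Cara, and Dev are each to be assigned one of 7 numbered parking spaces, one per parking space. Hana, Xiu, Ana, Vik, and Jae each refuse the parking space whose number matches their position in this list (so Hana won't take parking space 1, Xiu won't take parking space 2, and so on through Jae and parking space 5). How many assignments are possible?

Let Aᵢ (for 1 ≤ i ≤ 5) be the placements that put person i in their forbidden parking space. Any j of these fix j positions, leaving (7−j)! ways to fill the rest, and there are C(5,j) ways to pick which j.
By inclusion–exclusion, the number of valid placements is Σ_{j=0}^{5} (−1)^j C(5,j)·(7−j)!.
Computing: 5040 − 3600 + 1200 − 240 + 30 − 2 = 2428.

2428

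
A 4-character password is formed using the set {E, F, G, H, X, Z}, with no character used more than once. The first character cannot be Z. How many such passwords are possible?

300

The first character has 6−1 = 5 choices (anything except Z).
The remaining 3 characters are filled from the other 5 symbols without repetition: 5 × 4 × 3 = 60.
Total: 5 × 60 = 300.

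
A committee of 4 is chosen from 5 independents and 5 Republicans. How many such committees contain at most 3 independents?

205

Split by how many independents are chosen (0 through 3).
Sum: C(5,0)·C(5,4) + C(5,1)·C(5,3) + C(5,2)·C(5,2) + C(5,3)·C(5,1) = 5 + 50 + 100 + 50 = 205.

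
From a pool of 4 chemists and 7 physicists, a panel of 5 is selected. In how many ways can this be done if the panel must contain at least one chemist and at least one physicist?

441

Total 5-person selections from all 11: C(11,5) = 462.
Subtract selections that omit an entire group: no chemists → C(7,5) = 21; no physicists → C(4,5) = 0.
Both groups omitted at once is impossible, so 462 − 21 = 441.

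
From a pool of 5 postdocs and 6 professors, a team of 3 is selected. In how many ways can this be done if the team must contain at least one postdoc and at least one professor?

135

Unrestricted: C(11,3) = 165 ways to pick any 3 of the 11.
Selections missing a whole group: no postdocs → C(6,3) = 20; no professors → C(5,3) = 10.
Both groups omitted at once is impossible, so 165 − 30 = 135.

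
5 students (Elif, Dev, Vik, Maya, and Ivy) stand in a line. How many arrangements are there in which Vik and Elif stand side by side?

48

Treat {Vik, Elif} as a single unit. There are 4 units to order, and the pair itself can be ordered 2 ways.
That gives 2 × 4! = 2 × 24 = 48.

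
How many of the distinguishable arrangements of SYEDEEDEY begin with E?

1680

With the first slot taken by E, it remains to arrange the other 8 letters (SYDEEDEY).
Those 8 letters have D appearing twice, E appearing 3 times, and Y appearing twice, giving (8)!/(3!·2!·2!) = 1680.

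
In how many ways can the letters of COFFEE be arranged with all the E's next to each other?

Treat the 2 copies of E as a single block. The multiset to arrange is then {EE, C, F, F, O}, 5 items in all.
That gives (5)!/(2!) = 60 arrangements.

60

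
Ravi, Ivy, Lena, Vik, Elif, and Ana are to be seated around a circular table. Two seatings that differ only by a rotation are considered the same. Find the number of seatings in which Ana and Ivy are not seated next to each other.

Without the restriction there are (5)! = 120 seatings.
Those with Ana next to Ivy: fuse the pair into one unit and seat 5 units around a circle — 2·(4)! = 48.
Subtracting, 120 − 48 = 72.

72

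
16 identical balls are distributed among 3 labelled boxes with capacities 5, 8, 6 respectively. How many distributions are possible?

Without the upper bounds there are C(18,2) = 153 ways to split 16 among 3 boxes.
Subtract solutions that violate a single cap (substitute x_i' = x_i − (cap_i+1)): x_1 ≥ 6 gives C(12,2) = 66; x_2 ≥ 9 gives C(9,2) = 36; x_3 ≥ 7 gives C(11,2) = 55. Together 157.
Add back pairs where two caps are both exceeded: 3 + 10 + 1 = 14.
By inclusion–exclusion the count is 153 − 157 + 14 = 10.

10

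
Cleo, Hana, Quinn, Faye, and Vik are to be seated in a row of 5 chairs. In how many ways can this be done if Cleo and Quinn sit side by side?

48

Glue Cleo and Quinn into one block (2 internal orders), leaving 4 units to arrange in a row.
That gives 2 × 4! = 2 × 24 = 48.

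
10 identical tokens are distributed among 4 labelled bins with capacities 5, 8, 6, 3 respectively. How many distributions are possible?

144

Ignoring the caps, the number of non-negative solutions to x_1+…+x_4 = 10 is C(13,3) = 286.
Subtract solutions that violate a single cap (substitute x_i' = x_i − (cap_i+1)): x_1 ≥ 6 gives C(7,3) = 35; x_2 ≥ 9 gives C(4,3) = 4; x_3 ≥ 7 gives C(6,3) = 20; x_4 ≥ 4 gives C(9,3) = 84. Together 143.
Add back pairs where two caps are both exceeded: 0 + 0 + 1 + 0 + 0 + 0 = 1.
By inclusion–exclusion the count is 286 − 143 + 1 = 144.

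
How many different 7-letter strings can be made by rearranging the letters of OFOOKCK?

Letter multiplicities in OFOOKCK: C×1, F×1, K×2, O×3.
Dividing 7! = 5040 by 3!·2! = 12 for the repeated letters gives 420.

420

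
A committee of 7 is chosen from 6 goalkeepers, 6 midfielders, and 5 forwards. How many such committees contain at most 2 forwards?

Split by how many forwards are chosen (0 through 2).
Sum: C(5,0)·C(12,7) + C(5,1)·C(12,6) + C(5,2)·C(12,5) = 792 + 4620 + 7920 = 13332.

13332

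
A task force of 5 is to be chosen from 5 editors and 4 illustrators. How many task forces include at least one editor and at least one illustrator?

With no constraint there are C(9,5) = 126 possible selections.
Selections missing a whole group: no editors → C(4,5) = 0; no illustrators → C(5,5) = 1.
Both groups omitted at once is impossible, so 126 − 1 = 125.

125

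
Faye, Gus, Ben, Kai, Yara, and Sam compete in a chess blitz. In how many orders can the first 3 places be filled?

There are 6 choices for 1st place, 5 for 2nd, and 4 for 3rd.
That gives 6 × 5 × 4 = 120.

120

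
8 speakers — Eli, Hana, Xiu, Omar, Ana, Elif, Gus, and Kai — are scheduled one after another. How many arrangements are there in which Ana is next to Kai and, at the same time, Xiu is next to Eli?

2880

Treat {Ana,Kai} as one block (2 orders) and {Xiu,Eli} as another (2 orders).
That leaves 6 units to arrange: 2 × 2 × 6! = 4 × 720 = 2880.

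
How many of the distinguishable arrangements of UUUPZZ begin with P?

With the first slot taken by P, it remains to arrange the other 5 letters (UUUZZ).
Those 5 letters have U appearing 3 times and Z appearing twice, giving (5)!/(3!·2!) = 10.

10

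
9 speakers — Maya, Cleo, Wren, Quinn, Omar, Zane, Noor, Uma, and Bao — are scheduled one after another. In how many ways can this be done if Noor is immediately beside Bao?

Treat {Noor, Bao} as a single unit. There are 8 units to order, and the pair itself can be ordered 2 ways.
So the count is 2·(8)! = 80640.

80640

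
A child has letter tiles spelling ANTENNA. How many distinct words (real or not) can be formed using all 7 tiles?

420

Letter multiplicities in ANTENNA: A×2, E×1, N×3, T×1.
The number of distinct arrangements is 7!/(3!·2!) = 5040/12 = 420.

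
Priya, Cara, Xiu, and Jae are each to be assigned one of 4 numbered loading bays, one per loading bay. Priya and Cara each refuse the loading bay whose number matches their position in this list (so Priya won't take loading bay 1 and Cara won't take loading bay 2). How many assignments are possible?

Let Aᵢ (for i ∈ {1, 2}) be the placements that put person i in their forbidden loading bay. Any j of these fix j positions, leaving (4−j)! ways to fill the rest, and there are C(2,j) ways to pick which j.
By inclusion–exclusion, the number of valid placements is Σ_{j=0}^{2} (−1)^j C(2,j)·(4−j)!.
Computing: 24 − 12 + 2 = 14.

14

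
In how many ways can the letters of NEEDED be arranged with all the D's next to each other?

Treat the 2 copies of D as a single block. The multiset to arrange is then {DD, E, E, E, N}, 5 items in all.
That gives (5)!/(3!) = 20 arrangements.

20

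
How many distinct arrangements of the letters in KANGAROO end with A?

2520

Fix A in the last position and arrange the remaining 7 letters.
Those 7 letters have O appearing twice, giving (7)!/(2!) = 2520.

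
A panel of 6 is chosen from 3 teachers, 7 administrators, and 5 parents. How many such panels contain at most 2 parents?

3570

Split by how many parents are chosen (0 through 2).
Sum: C(5,0)·C(10,6) + C(5,1)·C(10,5) + C(5,2)·C(10,4) = 210 + 1260 + 2100 = 3570.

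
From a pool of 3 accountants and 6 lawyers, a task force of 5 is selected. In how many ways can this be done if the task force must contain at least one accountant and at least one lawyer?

120

Unrestricted: C(9,5) = 126 ways to pick any 5 of the 9.
Subtract selections that omit an entire group: no accountants → C(6,5) = 6; no lawyers → C(3,5) = 0.
Both groups omitted at once is impossible, so 126 − 6 = 120.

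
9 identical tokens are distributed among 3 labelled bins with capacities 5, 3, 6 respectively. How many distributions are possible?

18

Ignoring the caps, the number of non-negative solutions to x_1+…+x_3 = 9 is C(11,2) = 55.
Subtract solutions that violate a single cap (substitute x_i' = x_i − (cap_i+1)): x_1 ≥ 6 gives C(5,2) = 10; x_2 ≥ 4 gives C(7,2) = 21; x_3 ≥ 7 gives C(4,2) = 6. Together 37.
No two caps can be exceeded simultaneously, so the pair terms are all 0.
By inclusion–exclusion the count is 55 − 37 + 0 = 18.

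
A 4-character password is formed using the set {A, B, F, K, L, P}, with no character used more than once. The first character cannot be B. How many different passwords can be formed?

The first character has 6−1 = 5 choices (anything except B).
The remaining 3 characters are filled from the other 5 symbols without repetition: 5 × 4 × 3 = 60.
Total: 5 × 60 = 300.

300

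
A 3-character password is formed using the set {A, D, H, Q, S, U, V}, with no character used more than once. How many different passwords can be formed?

Choose and order 3 of the 7 symbols: the first character has 7 options, the next 6, then 5.
7 × 6 × 5 = 210.

210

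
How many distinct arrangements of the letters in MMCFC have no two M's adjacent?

Total arrangements of MMCFC: 5!/(2!·2!) = 30.
Arrangements with the M's together: treat MM as one letter, giving (4)!/(2!) = 12.
Subtracting, 30 − 12 = 18 arrangements keep the M's apart.

18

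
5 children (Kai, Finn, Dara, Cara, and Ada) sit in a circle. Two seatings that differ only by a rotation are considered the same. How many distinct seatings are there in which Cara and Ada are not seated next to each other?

12

All circular seatings of 5 people number (4)! = 24.
Those with Cara next to Ada: fuse the pair into one unit and seat 4 units around a circle — 2·(3)! = 12.
Subtracting, 24 − 12 = 12.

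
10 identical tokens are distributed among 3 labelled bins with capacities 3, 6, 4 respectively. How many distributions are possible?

By stars and bars, unrestricted non-negative solutions to x_1+…+x_3 = 10 number C(10+2,2) = 66.
Subtract solutions that violate a single cap (substitute x_i' = x_i − (cap_i+1)): x_1 ≥ 4 gives C(8,2) = 28; x_2 ≥ 7 gives C(5,2) = 10; x_3 ≥ 5 gives C(7,2) = 21. Together 59.
Add back pairs where two caps are both exceeded: 0 + 3 + 0 = 3.
By inclusion–exclusion the count is 66 − 59 + 3 = 10.

10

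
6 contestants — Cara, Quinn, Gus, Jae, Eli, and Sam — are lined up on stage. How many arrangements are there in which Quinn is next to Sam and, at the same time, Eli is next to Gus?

Treat {Quinn,Sam} as one block (2 orders) and {Eli,Gus} as another (2 orders).
That leaves 4 units to arrange: 2 × 2 × 4! = 4 × 24 = 96.

96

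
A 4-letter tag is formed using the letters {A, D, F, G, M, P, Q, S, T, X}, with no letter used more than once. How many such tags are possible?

5040

With no repetition, fill the 4 letters in order: 10 choices, then 9, down to 7.
That product is 10 × 9 × 8 × 7 = 5040.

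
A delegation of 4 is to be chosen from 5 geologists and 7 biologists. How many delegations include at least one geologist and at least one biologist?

455

With no constraint there are C(12,4) = 495 possible selections.
Subtract selections that omit an entire group: no geologists → C(7,4) = 35; no biologists → C(5,4) = 5.
Both groups omitted at once is impossible, so 495 − 40 = 455.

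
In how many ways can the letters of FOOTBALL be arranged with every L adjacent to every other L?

2520

Treat the 2 copies of L as a single block. The multiset to arrange is then {LL, A, B, F, O, O, T}, 7 items in all.
That gives (7)!/(2!) = 2520 arrangements.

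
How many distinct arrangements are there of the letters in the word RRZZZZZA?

Letter multiplicities in RRZZZZZA: A×1, R×2, Z×5.
The number of distinct arrangements is 8!/(5!·2!) = 40320/240 = 168.

168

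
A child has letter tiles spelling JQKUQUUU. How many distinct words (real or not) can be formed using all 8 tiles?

840

The 8 letters of JQKUQUUU have repeats: Q appearing twice and U appearing 4 times.
Dividing 8! = 40320 by 4!·2! = 48 for the repeated letters gives 840.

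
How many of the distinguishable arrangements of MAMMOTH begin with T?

With the first slot taken by T, it remains to arrange the other 6 letters (MAMMOH).
Those 6 letters have M appearing 3 times, giving (6)!/(3!) = 120.

120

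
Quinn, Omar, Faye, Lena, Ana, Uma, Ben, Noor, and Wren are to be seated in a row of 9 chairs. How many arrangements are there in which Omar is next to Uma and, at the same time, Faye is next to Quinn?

20160

Treat {Omar,Uma} as one block (2 orders) and {Faye,Quinn} as another (2 orders).
That leaves 7 units to arrange: 2 × 2 × 7! = 4 × 5040 = 20160.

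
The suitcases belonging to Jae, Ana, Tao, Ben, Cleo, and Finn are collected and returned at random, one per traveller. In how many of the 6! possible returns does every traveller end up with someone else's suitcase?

265

Count assignments avoiding every fixed point. For any j of the 6 travellers fixed to their own suitcase, the other 6−j can be arranged in (6−j)! ways.
By inclusion–exclusion this is Σ_{j=0}^{6} (−1)^j C(6,j)·(6−j)!.
Computing: 720 − 720 + 360 − 120 + 30 − 6 + 1 = 265.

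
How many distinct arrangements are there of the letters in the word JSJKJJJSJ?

Letter multiplicities in JSJKJJJSJ: J×6, K×1, S×2.
The number of distinct arrangements is 9!/(6!·2!) = 362880/1440 = 252.

252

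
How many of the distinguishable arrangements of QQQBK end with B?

4

Fix B in the last position and arrange the remaining 4 letters.
Those 4 letters have Q appearing 3 times, giving (4)!/(3!) = 4.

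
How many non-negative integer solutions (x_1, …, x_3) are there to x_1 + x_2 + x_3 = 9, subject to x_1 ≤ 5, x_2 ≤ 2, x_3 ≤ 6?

By stars and bars, unrestricted non-negative solutions to x_1+…+x_3 = 9 number C(9+2,2) = 55.
Subtract solutions that violate a single cap (substitute x_i' = x_i − (cap_i+1)): x_1 ≥ 6 gives C(5,2) = 10; x_2 ≥ 3 gives C(8,2) = 28; x_3 ≥ 7 gives C(4,2) = 6. Together 44.
Add back pairs where two caps are both exceeded: 1 + 0 + 0 = 1.
By inclusion–exclusion the count is 55 − 44 + 1 = 12.

12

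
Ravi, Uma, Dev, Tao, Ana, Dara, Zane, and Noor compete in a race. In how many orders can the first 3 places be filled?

336

This is an ordered selection of 3 from 8: P(8,3).
That gives 8 × 7 × 6 = 336.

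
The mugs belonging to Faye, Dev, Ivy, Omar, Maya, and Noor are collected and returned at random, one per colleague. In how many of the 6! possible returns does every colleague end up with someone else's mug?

265

Let Aᵢ be the assignments in which colleague i gets their own mug. We want the size of the complement of A₁∪…∪A_6.
By inclusion–exclusion this is Σ_{j=0}^{6} (−1)^j C(6,j)·(6−j)!.
Computing: 720 − 720 + 360 − 120 + 30 − 6 + 1 = 265.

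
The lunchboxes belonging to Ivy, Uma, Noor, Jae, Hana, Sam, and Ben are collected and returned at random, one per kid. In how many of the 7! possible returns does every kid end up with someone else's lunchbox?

Count assignments avoiding every fixed point. For any j of the 7 kids fixed to their own lunchbox, the other 7−j can be arranged in (7−j)! ways.
By inclusion–exclusion this is Σ_{j=0}^{7} (−1)^j C(7,j)·(7−j)!.
Computing: 5040 − 5040 + 2520 − 840 + 210 − 42 + 7 − 1 = 1854.

1854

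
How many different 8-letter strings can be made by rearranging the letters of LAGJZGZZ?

3360

LAGJZGZZ has 8 letters with G appearing twice and Z appearing 3 times.
Dividing 8! = 40320 by 3!·2! = 12 for the repeated letters gives 3360.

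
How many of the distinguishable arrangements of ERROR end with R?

With the last slot taken by R, it remains to arrange the other 4 letters (EROR).
Those 4 letters have R appearing twice, giving (4)!/(2!) = 12.

12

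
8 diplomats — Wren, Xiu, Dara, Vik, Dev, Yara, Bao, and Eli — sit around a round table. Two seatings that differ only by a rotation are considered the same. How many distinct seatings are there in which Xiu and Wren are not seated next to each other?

3600

All circular seatings of 8 people number (7)! = 5040.
Those with Xiu next to Wren: fuse the pair into one unit and seat 7 units around a circle — 2·(6)! = 1440.
Subtracting, 5040 − 1440 = 3600.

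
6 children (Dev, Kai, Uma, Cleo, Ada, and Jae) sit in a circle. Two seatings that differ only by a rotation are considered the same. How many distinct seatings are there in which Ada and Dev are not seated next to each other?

72

Without the restriction there are (5)! = 120 seatings.
Seatings with Ada beside Dev: treat them as a block with 2 internal orders, giving 2 × (4)! = 48.
Subtracting, 120 − 48 = 72.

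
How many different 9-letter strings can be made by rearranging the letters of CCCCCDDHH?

Letter multiplicities in CCCCCDDHH: C×5, D×2, H×2.
The number of distinct arrangements is 9!/(5!·2!·2!) = 362880/480 = 756.

756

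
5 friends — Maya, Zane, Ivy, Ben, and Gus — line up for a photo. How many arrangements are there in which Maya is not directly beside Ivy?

72

There are 5! = 120 arrangements in all. If Maya and Ivy are adjacent, merging them into one block gives 2·(4)! = 48 arrangements.
So 120 − 48 = 72 arrangements keep them apart.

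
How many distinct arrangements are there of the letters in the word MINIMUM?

420

The 7 letters of MINIMUM have repeats: I appearing twice and M appearing 3 times.
The number of distinct arrangements is 7!/(3!·2!) = 5040/12 = 420.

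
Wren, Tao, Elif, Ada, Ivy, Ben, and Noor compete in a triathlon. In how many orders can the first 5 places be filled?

This is an ordered selection of 5 from 7: P(7,5).
That gives 7 × 6 × 5 × 4 × 3 = 2520.

2520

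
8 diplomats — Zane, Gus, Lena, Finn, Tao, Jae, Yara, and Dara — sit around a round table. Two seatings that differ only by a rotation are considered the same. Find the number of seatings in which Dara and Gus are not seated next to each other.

Without the restriction there are (7)! = 5040 seatings.
Seatings with Dara beside Gus: treat them as a block with 2 internal orders, giving 2 × (6)! = 1440.
Subtracting, 5040 − 1440 = 3600.

3600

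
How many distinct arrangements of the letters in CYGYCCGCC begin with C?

420

With the first slot taken by C, it remains to arrange the other 8 letters (YGYCCGCC).
Those 8 letters have C appearing 4 times, G appearing twice, and Y appearing twice, giving (8)!/(4!·2!·2!) = 420.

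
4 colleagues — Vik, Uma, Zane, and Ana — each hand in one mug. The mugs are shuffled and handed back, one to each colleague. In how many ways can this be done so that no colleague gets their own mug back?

9

This is the derangement count D_4: permutations of 4 items with no fixed point.
By inclusion–exclusion this is Σ_{j=0}^{4} (−1)^j C(4,j)·(4−j)!.
Computing: 24 − 24 + 12 − 4 + 1 = 9.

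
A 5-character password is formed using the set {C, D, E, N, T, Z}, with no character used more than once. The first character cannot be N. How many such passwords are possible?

The first character has 6−1 = 5 choices (anything except N).
The remaining 4 characters are filled from the other 5 symbols without repetition: 5 × 4 × 3 × 2 = 120.
Total: 5 × 120 = 600.

600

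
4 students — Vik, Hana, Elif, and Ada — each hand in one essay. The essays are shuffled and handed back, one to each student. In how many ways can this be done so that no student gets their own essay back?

9

This is the derangement count D_4: permutations of 4 items with no fixed point.
By inclusion–exclusion this is Σ_{j=0}^{4} (−1)^j C(4,j)·(4−j)!.
Computing: 24 − 24 + 12 − 4 + 1 = 9.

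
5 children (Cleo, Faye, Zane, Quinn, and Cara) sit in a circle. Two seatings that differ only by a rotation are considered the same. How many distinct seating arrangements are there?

Seat Cleo anywhere (absorbing the rotational symmetry), then permute the other 4: (4)! = 24.

24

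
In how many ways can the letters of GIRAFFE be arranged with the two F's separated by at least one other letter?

There are 7!/(2!) = 2520 arrangements of GIRAFFE in total.
If the two F's are adjacent, glue them into one block, leaving 6 items to arrange: (6)! = 720 ways.
Subtracting, 2520 − 720 = 1800 arrangements keep the F's apart.

1800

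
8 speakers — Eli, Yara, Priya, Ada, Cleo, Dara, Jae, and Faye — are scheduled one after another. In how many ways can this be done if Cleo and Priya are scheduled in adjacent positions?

Place the 6 others and the Cleo-Priya pair as 7 objects in a line; the pair has 2 internal arrangements.
So the count is 2·(7)! = 10080.

10080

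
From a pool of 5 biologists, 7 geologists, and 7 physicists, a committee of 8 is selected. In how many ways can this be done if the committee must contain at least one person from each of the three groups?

Total 8-person selections from all 19: C(19,8) = 75582.
Selections missing a whole group: no biologists → C(14,8) = 3003; no geologists → C(12,8) = 495; no physicists → C(12,8) = 495.
Add back selections omitting two groups (i.e. drawn from a single group): C(5,8) + C(7,8) + C(7,8) = 0.
By inclusion–exclusion: 75582 − 3993 + 0 = 71589.

71589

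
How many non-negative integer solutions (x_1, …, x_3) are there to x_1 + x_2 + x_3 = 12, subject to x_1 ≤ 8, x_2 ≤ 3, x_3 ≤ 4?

10

Ignoring the caps, the number of non-negative solutions to x_1+…+x_3 = 12 is C(14,2) = 91.
Subtract solutions that violate a single cap (substitute x_i' = x_i − (cap_i+1)): x_1 ≥ 9 gives C(5,2) = 10; x_2 ≥ 4 gives C(10,2) = 45; x_3 ≥ 5 gives C(9,2) = 36. Together 91.
Add back pairs where two caps are both exceeded: 0 + 0 + 10 = 10.
By inclusion–exclusion the count is 91 − 91 + 10 = 10.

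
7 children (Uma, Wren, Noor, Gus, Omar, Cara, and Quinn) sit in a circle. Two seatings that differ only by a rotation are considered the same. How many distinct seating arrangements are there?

720

Around a circle, 7 distinct people have 7!/7 = (6)! = 720 rotationally distinct seatings.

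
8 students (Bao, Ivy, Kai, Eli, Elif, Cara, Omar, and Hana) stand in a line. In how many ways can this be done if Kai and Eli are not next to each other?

Of the 8! = 40320 arrangements, those with Kai and Eli adjacent number 2 × 7! = 10080 (treat the pair as a block with 2 internal orders).
So 40320 − 10080 = 30240 arrangements keep them apart.

30240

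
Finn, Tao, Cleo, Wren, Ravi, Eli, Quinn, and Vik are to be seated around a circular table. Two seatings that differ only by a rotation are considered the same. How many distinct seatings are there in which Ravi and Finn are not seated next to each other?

All circular seatings of 8 people number (7)! = 5040.
Seatings with Ravi beside Finn: treat them as a block with 2 internal orders, giving 2 × (6)! = 1440.
Subtracting, 5040 − 1440 = 3600.

3600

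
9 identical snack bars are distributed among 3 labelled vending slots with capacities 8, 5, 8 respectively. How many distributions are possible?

43

Without the upper bounds there are C(11,2) = 55 ways to split 9 among 3 vending slots.
Subtract solutions that violate a single cap (substitute x_i' = x_i − (cap_i+1)): x_1 ≥ 9 gives C(2,2) = 1; x_2 ≥ 6 gives C(5,2) = 10; x_3 ≥ 9 gives C(2,2) = 1. Together 12.
No two caps can be exceeded simultaneously, so the pair terms are all 0.
By inclusion–exclusion the count is 55 − 12 + 0 = 43.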